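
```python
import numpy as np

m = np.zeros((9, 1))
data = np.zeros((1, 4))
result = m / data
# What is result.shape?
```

(9, 4)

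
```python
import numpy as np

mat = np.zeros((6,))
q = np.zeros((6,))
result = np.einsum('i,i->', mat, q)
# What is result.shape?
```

()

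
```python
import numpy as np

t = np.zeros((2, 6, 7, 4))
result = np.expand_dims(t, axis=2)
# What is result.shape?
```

(2, 6, 1, 7, 4)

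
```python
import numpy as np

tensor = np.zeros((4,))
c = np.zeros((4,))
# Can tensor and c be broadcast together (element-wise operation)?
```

Yes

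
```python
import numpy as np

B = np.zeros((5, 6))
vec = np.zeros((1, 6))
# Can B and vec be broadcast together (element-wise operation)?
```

Yes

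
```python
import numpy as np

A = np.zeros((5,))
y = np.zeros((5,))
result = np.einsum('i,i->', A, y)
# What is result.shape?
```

()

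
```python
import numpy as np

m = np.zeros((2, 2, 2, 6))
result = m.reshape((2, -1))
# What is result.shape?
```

(2, 24)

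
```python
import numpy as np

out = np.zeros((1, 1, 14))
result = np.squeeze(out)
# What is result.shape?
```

(14,)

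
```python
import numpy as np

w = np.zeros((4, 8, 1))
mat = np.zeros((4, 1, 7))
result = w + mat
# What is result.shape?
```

(4, 8, 7)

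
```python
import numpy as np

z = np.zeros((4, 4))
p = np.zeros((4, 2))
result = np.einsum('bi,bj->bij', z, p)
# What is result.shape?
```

(4, 4, 2)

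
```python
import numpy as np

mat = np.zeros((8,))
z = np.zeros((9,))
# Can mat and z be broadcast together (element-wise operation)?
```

No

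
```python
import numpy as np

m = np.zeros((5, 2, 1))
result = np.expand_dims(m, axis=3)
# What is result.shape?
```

(5, 2, 1, 1)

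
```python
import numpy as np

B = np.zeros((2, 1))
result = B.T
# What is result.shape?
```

(1, 2)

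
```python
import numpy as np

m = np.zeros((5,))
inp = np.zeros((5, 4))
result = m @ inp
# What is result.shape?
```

(4,)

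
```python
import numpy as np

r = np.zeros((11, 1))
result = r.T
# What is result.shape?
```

(1, 11)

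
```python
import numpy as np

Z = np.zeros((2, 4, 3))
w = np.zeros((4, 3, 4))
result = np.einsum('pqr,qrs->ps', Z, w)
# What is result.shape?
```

(2, 4)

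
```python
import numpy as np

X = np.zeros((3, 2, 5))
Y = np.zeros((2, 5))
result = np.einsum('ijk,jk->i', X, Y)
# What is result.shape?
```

(3,)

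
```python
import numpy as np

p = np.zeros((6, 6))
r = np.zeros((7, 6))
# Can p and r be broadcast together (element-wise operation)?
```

No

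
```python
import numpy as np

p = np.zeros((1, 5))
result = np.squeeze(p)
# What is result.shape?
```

(5,)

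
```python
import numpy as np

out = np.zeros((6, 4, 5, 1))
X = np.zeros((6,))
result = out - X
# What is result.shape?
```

(6, 4, 5, 6)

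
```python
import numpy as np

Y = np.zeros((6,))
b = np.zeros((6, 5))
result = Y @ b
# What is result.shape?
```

(5,)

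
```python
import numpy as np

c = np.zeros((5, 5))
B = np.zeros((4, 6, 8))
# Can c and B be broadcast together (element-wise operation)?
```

No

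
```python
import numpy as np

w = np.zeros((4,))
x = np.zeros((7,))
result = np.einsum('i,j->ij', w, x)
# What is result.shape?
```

(4, 7)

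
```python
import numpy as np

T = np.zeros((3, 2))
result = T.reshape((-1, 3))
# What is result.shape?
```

(2, 3)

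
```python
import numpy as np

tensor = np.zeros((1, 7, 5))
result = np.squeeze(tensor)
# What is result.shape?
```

(7, 5)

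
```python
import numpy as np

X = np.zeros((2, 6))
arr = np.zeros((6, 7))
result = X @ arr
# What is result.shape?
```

(2, 7)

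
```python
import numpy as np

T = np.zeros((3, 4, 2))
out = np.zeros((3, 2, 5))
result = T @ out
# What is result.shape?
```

(3, 4, 5)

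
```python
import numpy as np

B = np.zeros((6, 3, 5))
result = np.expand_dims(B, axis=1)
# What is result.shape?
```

(6, 1, 3, 5)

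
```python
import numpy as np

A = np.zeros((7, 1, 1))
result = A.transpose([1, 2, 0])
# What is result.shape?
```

(1, 1, 7)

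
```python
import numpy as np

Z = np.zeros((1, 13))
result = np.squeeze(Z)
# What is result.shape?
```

(13,)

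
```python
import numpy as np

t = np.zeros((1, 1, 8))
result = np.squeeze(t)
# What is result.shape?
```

(8,)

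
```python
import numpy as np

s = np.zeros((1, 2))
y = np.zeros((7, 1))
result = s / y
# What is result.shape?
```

(7, 2)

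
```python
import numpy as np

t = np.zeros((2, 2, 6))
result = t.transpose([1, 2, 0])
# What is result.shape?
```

(2, 6, 2)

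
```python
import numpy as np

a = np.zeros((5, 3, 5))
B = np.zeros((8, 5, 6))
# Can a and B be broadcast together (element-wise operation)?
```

No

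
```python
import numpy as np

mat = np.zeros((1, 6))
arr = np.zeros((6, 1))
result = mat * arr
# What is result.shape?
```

(6, 6)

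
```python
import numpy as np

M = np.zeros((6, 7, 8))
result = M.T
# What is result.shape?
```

(8, 7, 6)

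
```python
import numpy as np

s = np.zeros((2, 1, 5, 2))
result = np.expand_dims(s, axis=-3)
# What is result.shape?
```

(2, 1, 1, 5, 2)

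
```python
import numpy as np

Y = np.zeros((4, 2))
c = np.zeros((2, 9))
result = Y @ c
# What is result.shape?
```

(4, 9)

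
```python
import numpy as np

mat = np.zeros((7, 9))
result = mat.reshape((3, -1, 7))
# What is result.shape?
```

(3, 3, 7)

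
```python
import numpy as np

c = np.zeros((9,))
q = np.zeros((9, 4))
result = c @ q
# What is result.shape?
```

(4,)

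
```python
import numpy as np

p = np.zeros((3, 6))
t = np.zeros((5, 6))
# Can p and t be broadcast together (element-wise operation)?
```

No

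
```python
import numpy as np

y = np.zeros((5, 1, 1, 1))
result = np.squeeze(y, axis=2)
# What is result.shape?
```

(5, 1, 1)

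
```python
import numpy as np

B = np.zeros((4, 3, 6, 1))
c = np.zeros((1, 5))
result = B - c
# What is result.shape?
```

(4, 3, 6, 5)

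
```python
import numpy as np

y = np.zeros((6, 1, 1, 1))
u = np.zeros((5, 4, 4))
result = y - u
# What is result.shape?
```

(6, 5, 4, 4)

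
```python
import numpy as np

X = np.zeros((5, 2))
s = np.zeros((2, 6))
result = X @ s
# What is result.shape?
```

(5, 6)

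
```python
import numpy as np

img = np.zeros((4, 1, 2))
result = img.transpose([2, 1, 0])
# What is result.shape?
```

(2, 1, 4)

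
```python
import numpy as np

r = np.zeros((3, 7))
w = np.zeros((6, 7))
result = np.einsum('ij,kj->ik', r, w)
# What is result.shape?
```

(3, 6)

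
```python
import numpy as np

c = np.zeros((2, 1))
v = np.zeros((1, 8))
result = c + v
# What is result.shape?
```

(2, 8)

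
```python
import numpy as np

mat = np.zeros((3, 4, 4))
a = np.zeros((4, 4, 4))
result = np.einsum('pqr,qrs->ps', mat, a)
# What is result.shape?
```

(3, 4)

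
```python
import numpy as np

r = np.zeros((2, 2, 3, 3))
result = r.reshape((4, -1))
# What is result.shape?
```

(4, 9)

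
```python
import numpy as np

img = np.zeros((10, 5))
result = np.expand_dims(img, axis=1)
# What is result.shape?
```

(10, 1, 5)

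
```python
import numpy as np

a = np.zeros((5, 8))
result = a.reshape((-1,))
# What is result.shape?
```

(40,)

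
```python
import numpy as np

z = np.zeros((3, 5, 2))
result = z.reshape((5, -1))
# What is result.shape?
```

(5, 6)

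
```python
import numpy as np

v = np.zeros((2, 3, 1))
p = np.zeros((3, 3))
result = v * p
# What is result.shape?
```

(2, 3, 3)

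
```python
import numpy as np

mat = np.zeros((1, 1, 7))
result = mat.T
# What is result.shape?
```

(7, 1, 1)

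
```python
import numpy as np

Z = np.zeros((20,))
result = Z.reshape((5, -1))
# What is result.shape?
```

(5, 4)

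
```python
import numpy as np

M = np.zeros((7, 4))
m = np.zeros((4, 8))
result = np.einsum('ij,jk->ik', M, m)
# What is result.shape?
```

(7, 8)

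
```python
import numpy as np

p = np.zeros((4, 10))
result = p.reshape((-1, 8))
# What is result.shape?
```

(5, 8)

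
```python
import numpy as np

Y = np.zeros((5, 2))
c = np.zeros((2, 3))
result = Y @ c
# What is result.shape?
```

(5, 3)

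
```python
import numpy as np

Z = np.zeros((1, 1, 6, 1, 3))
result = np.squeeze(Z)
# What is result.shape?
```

(6, 3)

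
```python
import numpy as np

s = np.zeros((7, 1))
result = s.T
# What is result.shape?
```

(1, 7)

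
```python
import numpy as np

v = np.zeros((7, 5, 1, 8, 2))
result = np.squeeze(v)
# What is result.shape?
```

(7, 5, 8, 2)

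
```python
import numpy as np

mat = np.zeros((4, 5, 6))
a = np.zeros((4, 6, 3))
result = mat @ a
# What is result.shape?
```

(4, 5, 3)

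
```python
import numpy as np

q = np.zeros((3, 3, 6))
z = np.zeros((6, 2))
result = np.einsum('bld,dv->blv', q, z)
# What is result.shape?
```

(3, 3, 2)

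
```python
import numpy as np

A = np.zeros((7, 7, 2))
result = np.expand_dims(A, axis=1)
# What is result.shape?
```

(7, 1, 7, 2)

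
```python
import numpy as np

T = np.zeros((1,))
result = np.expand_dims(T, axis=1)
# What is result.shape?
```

(1, 1)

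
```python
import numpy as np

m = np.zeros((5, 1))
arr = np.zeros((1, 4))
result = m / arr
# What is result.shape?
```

(5, 4)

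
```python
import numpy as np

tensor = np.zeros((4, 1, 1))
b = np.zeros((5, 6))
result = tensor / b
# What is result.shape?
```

(4, 5, 6)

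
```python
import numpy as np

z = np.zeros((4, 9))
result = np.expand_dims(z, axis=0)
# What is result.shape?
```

(1, 4, 9)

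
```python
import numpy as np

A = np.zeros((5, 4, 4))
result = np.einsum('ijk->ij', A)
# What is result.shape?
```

(5, 4)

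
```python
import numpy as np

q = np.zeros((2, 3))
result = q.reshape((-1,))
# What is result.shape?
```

(6,)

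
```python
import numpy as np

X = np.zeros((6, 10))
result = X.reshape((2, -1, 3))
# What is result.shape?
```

(2, 10, 3)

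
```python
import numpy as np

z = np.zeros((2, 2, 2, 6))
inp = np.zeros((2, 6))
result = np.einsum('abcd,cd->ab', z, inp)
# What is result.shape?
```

(2, 2)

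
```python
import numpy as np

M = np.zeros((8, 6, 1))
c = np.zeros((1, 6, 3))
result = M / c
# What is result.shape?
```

(8, 6, 3)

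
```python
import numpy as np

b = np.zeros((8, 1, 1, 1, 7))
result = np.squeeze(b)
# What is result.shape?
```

(8, 7)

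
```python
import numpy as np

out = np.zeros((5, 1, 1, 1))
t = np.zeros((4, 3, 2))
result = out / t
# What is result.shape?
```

(5, 4, 3, 2)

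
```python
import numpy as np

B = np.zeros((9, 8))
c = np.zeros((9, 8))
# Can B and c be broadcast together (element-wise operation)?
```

Yes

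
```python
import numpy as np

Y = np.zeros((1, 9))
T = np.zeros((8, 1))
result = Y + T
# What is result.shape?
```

(8, 9)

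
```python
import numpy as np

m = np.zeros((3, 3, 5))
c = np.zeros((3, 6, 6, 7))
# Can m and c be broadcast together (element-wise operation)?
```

No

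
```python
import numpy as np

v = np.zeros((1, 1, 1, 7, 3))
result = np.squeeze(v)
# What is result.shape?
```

(7, 3)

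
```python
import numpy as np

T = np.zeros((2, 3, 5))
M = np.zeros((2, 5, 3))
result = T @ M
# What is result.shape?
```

(2, 3, 3)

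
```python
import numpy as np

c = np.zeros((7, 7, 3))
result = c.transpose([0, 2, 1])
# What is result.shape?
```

(7, 3, 7)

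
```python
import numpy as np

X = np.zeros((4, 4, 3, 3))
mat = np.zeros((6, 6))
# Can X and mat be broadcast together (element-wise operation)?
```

No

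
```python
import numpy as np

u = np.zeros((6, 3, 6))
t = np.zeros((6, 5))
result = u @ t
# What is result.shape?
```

(6, 3, 5)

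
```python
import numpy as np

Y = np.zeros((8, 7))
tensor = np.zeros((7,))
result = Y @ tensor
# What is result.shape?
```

(8,)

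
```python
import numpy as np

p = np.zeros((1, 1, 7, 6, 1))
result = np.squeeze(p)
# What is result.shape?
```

(7, 6)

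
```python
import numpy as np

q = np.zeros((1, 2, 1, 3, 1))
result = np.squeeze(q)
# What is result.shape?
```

(2, 3)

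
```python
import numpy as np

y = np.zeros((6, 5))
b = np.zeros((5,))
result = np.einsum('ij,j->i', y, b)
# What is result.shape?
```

(6,)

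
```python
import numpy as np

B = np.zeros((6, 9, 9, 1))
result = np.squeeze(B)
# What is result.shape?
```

(6, 9, 9)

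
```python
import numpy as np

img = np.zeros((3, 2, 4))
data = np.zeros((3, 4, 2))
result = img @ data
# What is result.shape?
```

(3, 2, 2)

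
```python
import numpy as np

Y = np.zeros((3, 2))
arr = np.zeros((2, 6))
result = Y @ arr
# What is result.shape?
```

(3, 6)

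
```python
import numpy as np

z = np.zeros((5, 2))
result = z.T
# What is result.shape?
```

(2, 5)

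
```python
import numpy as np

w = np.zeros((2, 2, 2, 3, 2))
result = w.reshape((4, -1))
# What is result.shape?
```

(4, 12)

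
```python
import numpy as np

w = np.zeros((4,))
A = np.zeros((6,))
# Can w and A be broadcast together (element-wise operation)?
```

No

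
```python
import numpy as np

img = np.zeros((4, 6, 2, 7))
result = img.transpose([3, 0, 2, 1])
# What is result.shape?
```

(7, 4, 2, 6)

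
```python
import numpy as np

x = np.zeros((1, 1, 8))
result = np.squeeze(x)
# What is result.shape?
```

(8,)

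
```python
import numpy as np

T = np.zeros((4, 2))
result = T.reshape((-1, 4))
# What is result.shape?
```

(2, 4)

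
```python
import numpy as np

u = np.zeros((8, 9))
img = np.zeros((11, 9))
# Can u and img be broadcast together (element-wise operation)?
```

No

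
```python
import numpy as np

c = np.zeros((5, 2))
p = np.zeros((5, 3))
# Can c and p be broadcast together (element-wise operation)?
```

No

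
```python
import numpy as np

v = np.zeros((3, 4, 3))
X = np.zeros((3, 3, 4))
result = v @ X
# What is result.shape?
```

(3, 4, 4)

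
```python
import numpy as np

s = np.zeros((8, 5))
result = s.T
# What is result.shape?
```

(5, 8)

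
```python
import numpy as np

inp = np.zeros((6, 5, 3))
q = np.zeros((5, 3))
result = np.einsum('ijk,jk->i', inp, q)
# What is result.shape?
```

(6,)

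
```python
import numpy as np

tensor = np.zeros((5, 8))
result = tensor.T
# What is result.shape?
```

(8, 5)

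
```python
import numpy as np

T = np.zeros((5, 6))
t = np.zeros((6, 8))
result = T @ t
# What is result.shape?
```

(5, 8)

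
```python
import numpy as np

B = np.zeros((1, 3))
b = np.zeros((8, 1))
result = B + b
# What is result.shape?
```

(8, 3)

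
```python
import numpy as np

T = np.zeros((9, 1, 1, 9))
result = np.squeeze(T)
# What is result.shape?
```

(9, 9)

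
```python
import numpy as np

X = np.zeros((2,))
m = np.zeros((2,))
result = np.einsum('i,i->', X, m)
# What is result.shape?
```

()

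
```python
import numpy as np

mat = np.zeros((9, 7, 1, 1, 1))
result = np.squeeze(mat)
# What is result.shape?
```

(9, 7)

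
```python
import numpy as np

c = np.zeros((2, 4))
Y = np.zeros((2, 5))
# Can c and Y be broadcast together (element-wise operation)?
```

No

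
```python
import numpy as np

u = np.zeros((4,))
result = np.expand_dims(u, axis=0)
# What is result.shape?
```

(1, 4)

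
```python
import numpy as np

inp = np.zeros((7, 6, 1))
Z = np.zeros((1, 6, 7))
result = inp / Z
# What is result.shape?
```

(7, 6, 7)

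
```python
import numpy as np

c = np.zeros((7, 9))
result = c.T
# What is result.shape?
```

(9, 7)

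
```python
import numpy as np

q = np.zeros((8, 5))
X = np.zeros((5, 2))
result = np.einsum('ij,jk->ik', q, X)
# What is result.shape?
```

(8, 2)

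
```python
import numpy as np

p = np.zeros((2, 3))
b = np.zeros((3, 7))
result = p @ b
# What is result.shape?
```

(2, 7)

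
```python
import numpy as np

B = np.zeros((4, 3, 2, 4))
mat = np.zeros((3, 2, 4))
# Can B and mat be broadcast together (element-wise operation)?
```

Yes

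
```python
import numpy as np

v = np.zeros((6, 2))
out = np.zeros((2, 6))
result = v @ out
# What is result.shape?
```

(6, 6)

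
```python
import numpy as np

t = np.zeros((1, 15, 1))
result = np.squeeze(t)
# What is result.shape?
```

(15,)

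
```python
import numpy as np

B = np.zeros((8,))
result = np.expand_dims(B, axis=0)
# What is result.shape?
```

(1, 8)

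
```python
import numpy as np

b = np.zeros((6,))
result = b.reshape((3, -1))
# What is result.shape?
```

(3, 2)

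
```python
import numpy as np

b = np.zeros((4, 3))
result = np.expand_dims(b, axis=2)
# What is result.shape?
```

(4, 3, 1)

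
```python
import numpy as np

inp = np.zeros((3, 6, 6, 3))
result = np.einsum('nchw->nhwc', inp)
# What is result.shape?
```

(3, 6, 3, 6)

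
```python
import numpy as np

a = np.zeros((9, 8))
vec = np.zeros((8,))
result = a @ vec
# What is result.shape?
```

(9,)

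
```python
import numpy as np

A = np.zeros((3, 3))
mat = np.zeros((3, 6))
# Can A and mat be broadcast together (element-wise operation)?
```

No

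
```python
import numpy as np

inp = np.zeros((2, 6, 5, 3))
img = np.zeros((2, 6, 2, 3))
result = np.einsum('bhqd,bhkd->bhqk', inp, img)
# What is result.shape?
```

(2, 6, 5, 2)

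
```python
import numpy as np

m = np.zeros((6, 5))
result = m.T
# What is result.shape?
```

(5, 6)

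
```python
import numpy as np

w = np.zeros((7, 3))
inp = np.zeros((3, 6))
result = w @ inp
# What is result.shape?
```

(7, 6)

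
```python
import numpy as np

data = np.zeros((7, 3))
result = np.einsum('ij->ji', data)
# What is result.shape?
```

(3, 7)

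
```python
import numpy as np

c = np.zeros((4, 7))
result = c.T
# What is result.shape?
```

(7, 4)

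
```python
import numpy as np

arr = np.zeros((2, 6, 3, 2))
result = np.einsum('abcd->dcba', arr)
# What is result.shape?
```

(2, 3, 6, 2)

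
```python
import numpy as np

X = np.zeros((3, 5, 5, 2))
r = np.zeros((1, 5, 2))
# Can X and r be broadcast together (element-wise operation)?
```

Yes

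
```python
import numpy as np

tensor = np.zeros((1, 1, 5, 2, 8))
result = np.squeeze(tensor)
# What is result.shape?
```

(5, 2, 8)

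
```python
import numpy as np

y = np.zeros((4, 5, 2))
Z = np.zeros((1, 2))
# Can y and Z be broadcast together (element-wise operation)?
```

Yes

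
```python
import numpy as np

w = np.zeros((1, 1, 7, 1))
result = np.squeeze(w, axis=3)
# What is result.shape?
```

(1, 1, 7)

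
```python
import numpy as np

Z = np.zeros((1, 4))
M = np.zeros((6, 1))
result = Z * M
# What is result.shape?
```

(6, 4)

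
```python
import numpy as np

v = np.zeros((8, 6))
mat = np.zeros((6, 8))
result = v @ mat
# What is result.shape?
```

(8, 8)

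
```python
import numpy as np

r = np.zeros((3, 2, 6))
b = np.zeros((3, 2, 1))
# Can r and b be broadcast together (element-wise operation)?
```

Yes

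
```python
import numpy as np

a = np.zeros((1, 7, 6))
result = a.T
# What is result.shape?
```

(6, 7, 1)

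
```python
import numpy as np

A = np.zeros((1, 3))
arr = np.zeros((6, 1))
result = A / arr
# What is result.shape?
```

(6, 3)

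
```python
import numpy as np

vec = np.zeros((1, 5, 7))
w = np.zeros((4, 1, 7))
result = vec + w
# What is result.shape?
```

(4, 5, 7)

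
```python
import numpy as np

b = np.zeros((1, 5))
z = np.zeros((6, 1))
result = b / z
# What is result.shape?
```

(6, 5)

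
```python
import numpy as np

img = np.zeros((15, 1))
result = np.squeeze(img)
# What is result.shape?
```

(15,)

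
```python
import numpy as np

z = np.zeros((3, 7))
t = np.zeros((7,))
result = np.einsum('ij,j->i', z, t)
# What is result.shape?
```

(3,)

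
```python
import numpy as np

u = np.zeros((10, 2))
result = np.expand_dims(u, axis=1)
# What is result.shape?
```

(10, 1, 2)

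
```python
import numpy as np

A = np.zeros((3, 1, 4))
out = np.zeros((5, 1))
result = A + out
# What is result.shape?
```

(3, 5, 4)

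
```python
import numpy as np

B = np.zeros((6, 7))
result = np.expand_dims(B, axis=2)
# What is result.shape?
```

(6, 7, 1)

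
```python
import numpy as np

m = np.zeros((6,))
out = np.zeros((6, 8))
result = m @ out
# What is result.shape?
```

(8,)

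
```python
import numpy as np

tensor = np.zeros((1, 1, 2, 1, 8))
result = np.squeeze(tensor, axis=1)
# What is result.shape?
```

(1, 2, 1, 8)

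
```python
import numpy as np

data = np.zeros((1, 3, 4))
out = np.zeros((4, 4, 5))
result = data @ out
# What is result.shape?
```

(4, 3, 5)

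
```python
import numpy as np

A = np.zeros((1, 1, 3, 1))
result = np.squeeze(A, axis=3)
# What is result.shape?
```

(1, 1, 3)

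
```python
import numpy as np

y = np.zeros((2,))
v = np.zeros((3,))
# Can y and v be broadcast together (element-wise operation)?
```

No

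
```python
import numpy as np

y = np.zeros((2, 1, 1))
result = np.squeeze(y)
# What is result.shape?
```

(2,)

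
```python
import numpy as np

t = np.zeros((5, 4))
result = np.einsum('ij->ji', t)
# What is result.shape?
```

(4, 5)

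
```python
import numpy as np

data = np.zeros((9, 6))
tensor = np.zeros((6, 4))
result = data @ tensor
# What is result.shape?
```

(9, 4)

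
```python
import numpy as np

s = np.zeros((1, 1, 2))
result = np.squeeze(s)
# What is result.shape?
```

(2,)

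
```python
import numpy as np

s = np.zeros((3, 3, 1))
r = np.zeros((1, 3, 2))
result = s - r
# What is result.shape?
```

(3, 3, 2)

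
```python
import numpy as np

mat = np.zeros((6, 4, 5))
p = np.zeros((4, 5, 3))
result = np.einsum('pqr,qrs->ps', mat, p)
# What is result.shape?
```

(6, 3)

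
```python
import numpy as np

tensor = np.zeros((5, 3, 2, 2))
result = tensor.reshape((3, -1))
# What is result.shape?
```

(3, 20)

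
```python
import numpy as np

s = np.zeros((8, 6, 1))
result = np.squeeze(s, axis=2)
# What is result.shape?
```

(8, 6)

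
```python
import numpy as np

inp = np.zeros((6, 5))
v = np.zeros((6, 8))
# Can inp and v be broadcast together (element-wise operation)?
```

No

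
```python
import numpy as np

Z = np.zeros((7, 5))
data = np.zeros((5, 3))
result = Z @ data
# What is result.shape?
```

(7, 3)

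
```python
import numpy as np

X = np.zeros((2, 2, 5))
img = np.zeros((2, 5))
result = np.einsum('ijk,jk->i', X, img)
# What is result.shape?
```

(2,)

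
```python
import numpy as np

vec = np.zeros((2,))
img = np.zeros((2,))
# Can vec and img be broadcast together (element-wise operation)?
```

Yes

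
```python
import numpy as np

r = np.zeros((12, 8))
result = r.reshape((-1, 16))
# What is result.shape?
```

(6, 16)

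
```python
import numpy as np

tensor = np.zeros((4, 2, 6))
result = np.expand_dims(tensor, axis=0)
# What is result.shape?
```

(1, 4, 2, 6)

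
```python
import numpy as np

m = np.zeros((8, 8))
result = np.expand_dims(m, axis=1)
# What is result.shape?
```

(8, 1, 8)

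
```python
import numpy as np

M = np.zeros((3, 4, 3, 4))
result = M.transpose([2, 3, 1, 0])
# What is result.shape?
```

(3, 4, 4, 3)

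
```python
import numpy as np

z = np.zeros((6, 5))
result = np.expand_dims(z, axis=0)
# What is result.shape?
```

(1, 6, 5)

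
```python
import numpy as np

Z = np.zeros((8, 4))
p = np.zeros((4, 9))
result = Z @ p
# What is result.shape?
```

(8, 9)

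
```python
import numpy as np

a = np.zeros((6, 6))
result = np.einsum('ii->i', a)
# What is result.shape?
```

(6,)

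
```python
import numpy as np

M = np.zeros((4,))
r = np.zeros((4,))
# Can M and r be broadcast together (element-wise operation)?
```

Yes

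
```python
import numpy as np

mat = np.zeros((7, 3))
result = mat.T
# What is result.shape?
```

(3, 7)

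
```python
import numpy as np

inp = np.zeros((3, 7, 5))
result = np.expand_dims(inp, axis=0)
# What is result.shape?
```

(1, 3, 7, 5)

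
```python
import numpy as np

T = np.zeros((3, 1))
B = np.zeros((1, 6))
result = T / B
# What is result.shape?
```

(3, 6)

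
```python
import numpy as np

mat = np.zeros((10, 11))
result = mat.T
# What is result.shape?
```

(11, 10)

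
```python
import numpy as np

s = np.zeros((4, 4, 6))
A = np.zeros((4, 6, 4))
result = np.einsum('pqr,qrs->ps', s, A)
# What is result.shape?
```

(4, 4)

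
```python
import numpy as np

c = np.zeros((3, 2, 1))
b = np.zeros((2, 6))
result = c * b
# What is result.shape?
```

(3, 2, 6)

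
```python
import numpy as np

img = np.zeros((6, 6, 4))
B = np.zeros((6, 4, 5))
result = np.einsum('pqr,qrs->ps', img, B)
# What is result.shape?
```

(6, 5)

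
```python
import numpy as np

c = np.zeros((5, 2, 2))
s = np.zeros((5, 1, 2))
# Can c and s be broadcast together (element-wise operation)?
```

Yes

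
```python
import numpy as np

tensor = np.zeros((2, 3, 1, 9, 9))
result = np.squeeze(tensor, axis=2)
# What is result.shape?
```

(2, 3, 9, 9)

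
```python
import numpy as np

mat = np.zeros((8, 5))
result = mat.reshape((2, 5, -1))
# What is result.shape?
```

(2, 5, 4)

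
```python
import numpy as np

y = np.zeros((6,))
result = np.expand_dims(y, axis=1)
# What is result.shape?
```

(6, 1)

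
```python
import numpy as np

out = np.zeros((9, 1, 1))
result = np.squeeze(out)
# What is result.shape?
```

(9,)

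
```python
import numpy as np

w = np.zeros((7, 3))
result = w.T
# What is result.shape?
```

(3, 7)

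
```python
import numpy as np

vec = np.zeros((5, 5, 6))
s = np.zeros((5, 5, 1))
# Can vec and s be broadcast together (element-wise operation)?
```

Yes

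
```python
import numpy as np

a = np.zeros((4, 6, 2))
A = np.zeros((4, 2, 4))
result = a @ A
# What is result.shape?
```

(4, 6, 4)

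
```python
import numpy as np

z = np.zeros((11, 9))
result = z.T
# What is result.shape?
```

(9, 11)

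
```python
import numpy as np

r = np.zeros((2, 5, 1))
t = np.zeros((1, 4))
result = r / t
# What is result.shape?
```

(2, 5, 4)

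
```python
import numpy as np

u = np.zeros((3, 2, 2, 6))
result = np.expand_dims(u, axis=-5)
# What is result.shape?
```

(1, 3, 2, 2, 6)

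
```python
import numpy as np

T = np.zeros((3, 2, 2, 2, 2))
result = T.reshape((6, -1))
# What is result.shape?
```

(6, 8)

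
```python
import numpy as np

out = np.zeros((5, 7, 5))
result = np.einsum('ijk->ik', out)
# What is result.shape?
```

(5, 5)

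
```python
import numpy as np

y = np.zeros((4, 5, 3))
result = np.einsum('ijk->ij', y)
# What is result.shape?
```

(4, 5)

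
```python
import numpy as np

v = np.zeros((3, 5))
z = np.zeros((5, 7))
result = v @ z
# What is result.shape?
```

(3, 7)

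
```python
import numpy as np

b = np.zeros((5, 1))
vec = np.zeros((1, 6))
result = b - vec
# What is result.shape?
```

(5, 6)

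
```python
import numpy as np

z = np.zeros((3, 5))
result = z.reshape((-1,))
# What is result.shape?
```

(15,)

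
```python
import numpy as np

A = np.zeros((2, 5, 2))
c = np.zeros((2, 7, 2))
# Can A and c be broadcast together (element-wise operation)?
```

No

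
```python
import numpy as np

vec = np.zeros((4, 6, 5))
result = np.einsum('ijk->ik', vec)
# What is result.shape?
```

(4, 5)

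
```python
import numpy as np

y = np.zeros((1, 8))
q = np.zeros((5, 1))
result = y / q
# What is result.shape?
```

(5, 8)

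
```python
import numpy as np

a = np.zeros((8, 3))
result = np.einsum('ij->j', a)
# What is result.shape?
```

(3,)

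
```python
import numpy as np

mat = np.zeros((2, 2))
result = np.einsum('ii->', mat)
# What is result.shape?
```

()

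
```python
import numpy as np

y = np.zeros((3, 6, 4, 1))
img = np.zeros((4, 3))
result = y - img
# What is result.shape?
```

(3, 6, 4, 3)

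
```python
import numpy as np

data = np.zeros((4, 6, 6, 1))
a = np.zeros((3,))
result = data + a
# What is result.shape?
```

(4, 6, 6, 3)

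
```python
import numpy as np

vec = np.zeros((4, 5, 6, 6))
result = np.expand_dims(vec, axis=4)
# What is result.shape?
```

(4, 5, 6, 6, 1)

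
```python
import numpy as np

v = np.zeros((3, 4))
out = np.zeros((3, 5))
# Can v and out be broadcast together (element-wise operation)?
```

No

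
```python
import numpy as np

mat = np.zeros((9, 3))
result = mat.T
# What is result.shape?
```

(3, 9)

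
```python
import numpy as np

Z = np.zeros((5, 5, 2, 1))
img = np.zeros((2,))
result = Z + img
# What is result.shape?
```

(5, 5, 2, 2)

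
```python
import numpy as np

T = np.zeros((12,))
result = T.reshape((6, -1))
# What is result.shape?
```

(6, 2)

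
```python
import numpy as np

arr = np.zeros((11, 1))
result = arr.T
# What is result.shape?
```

(1, 11)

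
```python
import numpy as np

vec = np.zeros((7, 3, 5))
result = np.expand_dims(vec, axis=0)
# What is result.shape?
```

(1, 7, 3, 5)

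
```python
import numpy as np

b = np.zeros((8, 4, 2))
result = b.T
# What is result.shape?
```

(2, 4, 8)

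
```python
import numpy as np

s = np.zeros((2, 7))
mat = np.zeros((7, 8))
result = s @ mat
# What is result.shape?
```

(2, 8)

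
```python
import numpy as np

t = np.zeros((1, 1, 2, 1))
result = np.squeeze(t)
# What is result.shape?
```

(2,)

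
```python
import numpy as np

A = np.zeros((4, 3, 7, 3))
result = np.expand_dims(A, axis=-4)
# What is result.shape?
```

(4, 1, 3, 7, 3)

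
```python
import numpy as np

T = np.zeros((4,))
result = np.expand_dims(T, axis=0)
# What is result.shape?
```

(1, 4)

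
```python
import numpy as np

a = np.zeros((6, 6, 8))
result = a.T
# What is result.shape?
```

(8, 6, 6)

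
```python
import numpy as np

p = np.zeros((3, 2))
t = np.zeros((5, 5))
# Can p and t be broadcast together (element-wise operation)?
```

No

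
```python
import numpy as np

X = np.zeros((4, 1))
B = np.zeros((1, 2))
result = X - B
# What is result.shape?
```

(4, 2)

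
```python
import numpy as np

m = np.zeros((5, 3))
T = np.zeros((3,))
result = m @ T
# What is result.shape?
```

(5,)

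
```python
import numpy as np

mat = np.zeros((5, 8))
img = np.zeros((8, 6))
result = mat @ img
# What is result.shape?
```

(5, 6)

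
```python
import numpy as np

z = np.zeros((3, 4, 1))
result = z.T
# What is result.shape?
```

(1, 4, 3)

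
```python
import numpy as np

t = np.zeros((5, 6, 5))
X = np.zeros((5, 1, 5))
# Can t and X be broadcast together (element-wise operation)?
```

Yes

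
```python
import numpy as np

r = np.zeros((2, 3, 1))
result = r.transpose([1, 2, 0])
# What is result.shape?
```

(3, 1, 2)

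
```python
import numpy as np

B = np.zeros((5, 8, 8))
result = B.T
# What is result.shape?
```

(8, 8, 5)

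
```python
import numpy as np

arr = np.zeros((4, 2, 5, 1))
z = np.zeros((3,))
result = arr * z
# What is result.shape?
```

(4, 2, 5, 3)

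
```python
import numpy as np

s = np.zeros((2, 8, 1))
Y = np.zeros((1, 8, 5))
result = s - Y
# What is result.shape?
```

(2, 8, 5)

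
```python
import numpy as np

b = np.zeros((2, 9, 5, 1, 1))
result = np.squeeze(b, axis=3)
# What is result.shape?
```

(2, 9, 5, 1)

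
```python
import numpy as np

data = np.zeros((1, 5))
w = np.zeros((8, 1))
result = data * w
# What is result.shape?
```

(8, 5)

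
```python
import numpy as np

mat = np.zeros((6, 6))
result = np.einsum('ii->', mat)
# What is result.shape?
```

()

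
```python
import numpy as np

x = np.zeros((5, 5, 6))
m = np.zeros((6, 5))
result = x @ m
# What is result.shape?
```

(5, 5, 5)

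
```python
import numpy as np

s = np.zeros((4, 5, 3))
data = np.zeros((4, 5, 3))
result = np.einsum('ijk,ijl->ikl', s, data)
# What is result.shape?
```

(4, 3, 3)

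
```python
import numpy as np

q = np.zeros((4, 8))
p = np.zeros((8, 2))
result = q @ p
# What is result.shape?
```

(4, 2)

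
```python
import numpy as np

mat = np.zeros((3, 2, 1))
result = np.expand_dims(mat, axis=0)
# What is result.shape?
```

(1, 3, 2, 1)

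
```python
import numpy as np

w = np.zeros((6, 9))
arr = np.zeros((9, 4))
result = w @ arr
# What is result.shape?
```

(6, 4)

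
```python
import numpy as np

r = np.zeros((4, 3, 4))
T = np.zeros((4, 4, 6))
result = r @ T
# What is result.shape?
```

(4, 3, 6)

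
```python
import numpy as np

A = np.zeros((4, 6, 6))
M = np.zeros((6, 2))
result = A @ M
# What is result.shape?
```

(4, 6, 2)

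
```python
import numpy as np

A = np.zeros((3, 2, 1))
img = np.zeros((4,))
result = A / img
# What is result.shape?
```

(3, 2, 4)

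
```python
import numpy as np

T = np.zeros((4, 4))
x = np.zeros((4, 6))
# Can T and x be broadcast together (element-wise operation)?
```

No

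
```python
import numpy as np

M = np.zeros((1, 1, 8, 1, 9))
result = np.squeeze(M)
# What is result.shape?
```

(8, 9)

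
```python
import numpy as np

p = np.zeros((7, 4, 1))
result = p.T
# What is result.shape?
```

(1, 4, 7)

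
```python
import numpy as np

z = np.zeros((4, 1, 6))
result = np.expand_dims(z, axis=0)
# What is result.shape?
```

(1, 4, 1, 6)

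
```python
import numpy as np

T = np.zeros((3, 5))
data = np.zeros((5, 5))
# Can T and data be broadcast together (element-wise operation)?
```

No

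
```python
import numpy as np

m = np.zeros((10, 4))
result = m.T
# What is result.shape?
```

(4, 10)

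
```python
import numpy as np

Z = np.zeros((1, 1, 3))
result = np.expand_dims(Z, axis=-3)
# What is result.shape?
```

(1, 1, 1, 3)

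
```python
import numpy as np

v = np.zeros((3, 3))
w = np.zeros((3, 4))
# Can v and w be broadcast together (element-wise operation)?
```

No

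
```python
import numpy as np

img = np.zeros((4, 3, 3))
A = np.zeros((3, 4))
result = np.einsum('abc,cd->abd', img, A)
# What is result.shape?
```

(4, 3, 4)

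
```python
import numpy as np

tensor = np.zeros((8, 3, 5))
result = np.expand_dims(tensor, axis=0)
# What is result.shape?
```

(1, 8, 3, 5)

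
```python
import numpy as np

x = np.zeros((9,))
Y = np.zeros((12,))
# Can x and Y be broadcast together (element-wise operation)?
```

No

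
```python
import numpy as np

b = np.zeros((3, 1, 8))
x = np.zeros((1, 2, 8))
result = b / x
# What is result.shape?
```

(3, 2, 8)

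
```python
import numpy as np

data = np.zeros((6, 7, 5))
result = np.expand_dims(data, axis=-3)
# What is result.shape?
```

(6, 1, 7, 5)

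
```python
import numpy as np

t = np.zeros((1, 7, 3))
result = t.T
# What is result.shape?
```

(3, 7, 1)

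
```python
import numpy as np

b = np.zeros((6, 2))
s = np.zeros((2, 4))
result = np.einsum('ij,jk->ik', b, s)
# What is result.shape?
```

(6, 4)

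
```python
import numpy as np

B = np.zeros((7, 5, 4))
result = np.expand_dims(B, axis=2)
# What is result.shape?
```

(7, 5, 1, 4)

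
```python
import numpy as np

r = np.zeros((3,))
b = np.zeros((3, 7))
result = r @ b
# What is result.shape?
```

(7,)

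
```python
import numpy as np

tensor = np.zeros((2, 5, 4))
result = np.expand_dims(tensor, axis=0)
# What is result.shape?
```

(1, 2, 5, 4)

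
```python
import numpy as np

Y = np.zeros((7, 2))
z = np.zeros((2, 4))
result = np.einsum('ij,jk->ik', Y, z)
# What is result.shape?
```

(7, 4)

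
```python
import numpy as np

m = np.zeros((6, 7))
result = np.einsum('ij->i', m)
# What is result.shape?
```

(6,)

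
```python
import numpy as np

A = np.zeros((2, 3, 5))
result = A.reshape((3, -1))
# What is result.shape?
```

(3, 10)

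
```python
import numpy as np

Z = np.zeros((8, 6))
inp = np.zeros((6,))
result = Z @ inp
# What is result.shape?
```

(8,)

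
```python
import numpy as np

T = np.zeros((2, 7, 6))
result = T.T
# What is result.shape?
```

(6, 7, 2)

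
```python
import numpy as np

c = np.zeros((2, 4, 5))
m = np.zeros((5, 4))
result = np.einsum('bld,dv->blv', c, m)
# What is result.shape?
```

(2, 4, 4)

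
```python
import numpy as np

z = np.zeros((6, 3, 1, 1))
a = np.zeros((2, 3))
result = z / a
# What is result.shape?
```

(6, 3, 2, 3)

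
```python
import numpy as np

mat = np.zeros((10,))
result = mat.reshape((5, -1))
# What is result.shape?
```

(5, 2)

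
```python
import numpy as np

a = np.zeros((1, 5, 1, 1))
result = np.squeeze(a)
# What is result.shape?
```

(5,)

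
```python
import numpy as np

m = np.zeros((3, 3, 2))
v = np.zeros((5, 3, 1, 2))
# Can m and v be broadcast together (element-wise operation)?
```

Yes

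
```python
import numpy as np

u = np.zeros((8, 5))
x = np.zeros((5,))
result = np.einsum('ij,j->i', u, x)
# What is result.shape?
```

(8,)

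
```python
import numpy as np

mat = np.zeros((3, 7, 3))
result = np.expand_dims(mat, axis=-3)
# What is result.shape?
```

(3, 1, 7, 3)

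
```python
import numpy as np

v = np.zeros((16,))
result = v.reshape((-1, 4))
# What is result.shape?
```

(4, 4)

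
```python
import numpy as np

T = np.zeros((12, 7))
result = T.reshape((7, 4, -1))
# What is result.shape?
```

(7, 4, 3)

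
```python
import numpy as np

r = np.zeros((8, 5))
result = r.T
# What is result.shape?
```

(5, 8)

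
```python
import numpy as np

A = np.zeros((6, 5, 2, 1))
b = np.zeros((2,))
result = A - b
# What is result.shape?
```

(6, 5, 2, 2)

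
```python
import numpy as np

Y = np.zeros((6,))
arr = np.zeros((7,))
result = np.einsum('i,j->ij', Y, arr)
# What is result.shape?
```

(6, 7)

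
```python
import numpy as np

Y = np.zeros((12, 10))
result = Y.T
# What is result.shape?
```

(10, 12)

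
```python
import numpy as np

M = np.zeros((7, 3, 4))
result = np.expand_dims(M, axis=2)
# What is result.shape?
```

(7, 3, 1, 4)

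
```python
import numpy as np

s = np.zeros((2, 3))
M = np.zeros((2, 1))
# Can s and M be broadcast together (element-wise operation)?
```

Yes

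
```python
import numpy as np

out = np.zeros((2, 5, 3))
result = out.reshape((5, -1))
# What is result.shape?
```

(5, 6)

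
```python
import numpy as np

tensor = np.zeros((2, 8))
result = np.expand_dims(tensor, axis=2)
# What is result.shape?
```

(2, 8, 1)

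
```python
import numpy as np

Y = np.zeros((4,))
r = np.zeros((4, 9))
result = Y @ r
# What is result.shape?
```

(9,)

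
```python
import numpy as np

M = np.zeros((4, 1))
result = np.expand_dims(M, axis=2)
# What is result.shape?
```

(4, 1, 1)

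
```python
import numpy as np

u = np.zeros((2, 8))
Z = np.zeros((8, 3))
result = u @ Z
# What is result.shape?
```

(2, 3)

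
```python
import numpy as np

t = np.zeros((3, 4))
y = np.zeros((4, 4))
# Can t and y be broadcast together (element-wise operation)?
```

No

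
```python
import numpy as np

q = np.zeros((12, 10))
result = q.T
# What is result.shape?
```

(10, 12)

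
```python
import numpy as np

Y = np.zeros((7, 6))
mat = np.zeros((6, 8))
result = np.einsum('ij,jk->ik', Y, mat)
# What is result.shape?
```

(7, 8)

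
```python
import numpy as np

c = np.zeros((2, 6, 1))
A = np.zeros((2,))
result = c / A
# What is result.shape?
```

(2, 6, 2)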